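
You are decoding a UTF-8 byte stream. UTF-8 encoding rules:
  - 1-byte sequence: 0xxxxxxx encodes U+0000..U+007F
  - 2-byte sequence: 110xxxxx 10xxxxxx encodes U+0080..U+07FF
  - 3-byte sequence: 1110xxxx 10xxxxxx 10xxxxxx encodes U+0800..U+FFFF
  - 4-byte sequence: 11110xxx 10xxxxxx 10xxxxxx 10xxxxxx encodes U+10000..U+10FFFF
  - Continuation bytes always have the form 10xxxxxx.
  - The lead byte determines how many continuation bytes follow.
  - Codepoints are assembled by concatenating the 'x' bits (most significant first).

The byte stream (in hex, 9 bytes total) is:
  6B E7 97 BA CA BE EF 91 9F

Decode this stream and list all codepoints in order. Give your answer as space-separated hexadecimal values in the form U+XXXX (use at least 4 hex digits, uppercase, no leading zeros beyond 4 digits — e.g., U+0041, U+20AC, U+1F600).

Byte[0]=6B: 1-byte ASCII. cp=U+006B
Byte[1]=E7: 3-byte lead, need 2 cont bytes. acc=0x7
Byte[2]=97: continuation. acc=(acc<<6)|0x17=0x1D7
Byte[3]=BA: continuation. acc=(acc<<6)|0x3A=0x75FA
Completed: cp=U+75FA (starts at byte 1)
Byte[4]=CA: 2-byte lead, need 1 cont bytes. acc=0xA
Byte[5]=BE: continuation. acc=(acc<<6)|0x3E=0x2BE
Completed: cp=U+02BE (starts at byte 4)
Byte[6]=EF: 3-byte lead, need 2 cont bytes. acc=0xF
Byte[7]=91: continuation. acc=(acc<<6)|0x11=0x3D1
Byte[8]=9F: continuation. acc=(acc<<6)|0x1F=0xF45F
Completed: cp=U+F45F (starts at byte 6)

Answer: U+006B U+75FA U+02BE U+F45F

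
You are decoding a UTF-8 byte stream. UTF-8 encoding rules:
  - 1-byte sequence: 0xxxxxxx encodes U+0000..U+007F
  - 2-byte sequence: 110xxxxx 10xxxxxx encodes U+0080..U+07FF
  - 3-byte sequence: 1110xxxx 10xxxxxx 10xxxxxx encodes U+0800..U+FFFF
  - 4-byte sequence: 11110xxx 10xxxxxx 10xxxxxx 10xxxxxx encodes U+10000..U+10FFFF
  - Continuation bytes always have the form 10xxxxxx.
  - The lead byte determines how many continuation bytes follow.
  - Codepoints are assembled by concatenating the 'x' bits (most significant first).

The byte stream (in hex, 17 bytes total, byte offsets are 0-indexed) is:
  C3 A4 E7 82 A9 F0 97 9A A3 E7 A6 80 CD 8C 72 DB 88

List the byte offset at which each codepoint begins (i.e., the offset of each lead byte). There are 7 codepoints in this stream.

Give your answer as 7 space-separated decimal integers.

Answer: 0 2 5 9 12 14 15

Derivation:
Byte[0]=C3: 2-byte lead, need 1 cont bytes. acc=0x3
Byte[1]=A4: continuation. acc=(acc<<6)|0x24=0xE4
Completed: cp=U+00E4 (starts at byte 0)
Byte[2]=E7: 3-byte lead, need 2 cont bytes. acc=0x7
Byte[3]=82: continuation. acc=(acc<<6)|0x02=0x1C2
Byte[4]=A9: continuation. acc=(acc<<6)|0x29=0x70A9
Completed: cp=U+70A9 (starts at byte 2)
Byte[5]=F0: 4-byte lead, need 3 cont bytes. acc=0x0
Byte[6]=97: continuation. acc=(acc<<6)|0x17=0x17
Byte[7]=9A: continuation. acc=(acc<<6)|0x1A=0x5DA
Byte[8]=A3: continuation. acc=(acc<<6)|0x23=0x176A3
Completed: cp=U+176A3 (starts at byte 5)
Byte[9]=E7: 3-byte lead, need 2 cont bytes. acc=0x7
Byte[10]=A6: continuation. acc=(acc<<6)|0x26=0x1E6
Byte[11]=80: continuation. acc=(acc<<6)|0x00=0x7980
Completed: cp=U+7980 (starts at byte 9)
Byte[12]=CD: 2-byte lead, need 1 cont bytes. acc=0xD
Byte[13]=8C: continuation. acc=(acc<<6)|0x0C=0x34C
Completed: cp=U+034C (starts at byte 12)
Byte[14]=72: 1-byte ASCII. cp=U+0072
Byte[15]=DB: 2-byte lead, need 1 cont bytes. acc=0x1B
Byte[16]=88: continuation. acc=(acc<<6)|0x08=0x6C8
Completed: cp=U+06C8 (starts at byte 15)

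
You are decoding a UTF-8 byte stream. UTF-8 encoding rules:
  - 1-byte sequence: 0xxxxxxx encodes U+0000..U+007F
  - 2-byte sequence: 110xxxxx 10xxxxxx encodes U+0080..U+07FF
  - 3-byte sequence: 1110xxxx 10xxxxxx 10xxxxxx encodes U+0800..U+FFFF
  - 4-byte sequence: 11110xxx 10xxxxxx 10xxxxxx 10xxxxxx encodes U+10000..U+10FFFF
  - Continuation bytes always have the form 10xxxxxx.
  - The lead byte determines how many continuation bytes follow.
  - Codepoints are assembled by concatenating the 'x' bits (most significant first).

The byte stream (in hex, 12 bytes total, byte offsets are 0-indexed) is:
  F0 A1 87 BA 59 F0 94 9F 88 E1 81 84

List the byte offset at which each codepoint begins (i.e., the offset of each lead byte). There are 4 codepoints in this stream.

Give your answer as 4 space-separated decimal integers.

Byte[0]=F0: 4-byte lead, need 3 cont bytes. acc=0x0
Byte[1]=A1: continuation. acc=(acc<<6)|0x21=0x21
Byte[2]=87: continuation. acc=(acc<<6)|0x07=0x847
Byte[3]=BA: continuation. acc=(acc<<6)|0x3A=0x211FA
Completed: cp=U+211FA (starts at byte 0)
Byte[4]=59: 1-byte ASCII. cp=U+0059
Byte[5]=F0: 4-byte lead, need 3 cont bytes. acc=0x0
Byte[6]=94: continuation. acc=(acc<<6)|0x14=0x14
Byte[7]=9F: continuation. acc=(acc<<6)|0x1F=0x51F
Byte[8]=88: continuation. acc=(acc<<6)|0x08=0x147C8
Completed: cp=U+147C8 (starts at byte 5)
Byte[9]=E1: 3-byte lead, need 2 cont bytes. acc=0x1
Byte[10]=81: continuation. acc=(acc<<6)|0x01=0x41
Byte[11]=84: continuation. acc=(acc<<6)|0x04=0x1044
Completed: cp=U+1044 (starts at byte 9)

Answer: 0 4 5 9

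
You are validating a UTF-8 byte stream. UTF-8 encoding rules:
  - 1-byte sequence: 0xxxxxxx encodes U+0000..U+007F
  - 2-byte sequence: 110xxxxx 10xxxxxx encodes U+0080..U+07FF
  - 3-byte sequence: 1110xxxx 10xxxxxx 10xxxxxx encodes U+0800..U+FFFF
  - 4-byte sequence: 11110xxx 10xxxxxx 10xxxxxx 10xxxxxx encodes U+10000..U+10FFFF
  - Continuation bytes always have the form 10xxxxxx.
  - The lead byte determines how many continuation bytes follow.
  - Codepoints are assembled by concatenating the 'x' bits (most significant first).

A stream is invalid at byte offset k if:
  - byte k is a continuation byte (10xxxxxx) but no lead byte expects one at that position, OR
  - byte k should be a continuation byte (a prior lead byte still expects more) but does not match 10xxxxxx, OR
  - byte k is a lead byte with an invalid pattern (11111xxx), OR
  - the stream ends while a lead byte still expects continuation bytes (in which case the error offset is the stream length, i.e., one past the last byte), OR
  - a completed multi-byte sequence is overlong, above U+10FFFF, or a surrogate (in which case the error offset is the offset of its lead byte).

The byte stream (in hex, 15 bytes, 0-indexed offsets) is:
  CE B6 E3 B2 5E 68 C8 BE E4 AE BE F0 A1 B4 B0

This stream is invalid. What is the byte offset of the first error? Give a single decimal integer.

Byte[0]=CE: 2-byte lead, need 1 cont bytes. acc=0xE
Byte[1]=B6: continuation. acc=(acc<<6)|0x36=0x3B6
Completed: cp=U+03B6 (starts at byte 0)
Byte[2]=E3: 3-byte lead, need 2 cont bytes. acc=0x3
Byte[3]=B2: continuation. acc=(acc<<6)|0x32=0xF2
Byte[4]=5E: expected 10xxxxxx continuation. INVALID

Answer: 4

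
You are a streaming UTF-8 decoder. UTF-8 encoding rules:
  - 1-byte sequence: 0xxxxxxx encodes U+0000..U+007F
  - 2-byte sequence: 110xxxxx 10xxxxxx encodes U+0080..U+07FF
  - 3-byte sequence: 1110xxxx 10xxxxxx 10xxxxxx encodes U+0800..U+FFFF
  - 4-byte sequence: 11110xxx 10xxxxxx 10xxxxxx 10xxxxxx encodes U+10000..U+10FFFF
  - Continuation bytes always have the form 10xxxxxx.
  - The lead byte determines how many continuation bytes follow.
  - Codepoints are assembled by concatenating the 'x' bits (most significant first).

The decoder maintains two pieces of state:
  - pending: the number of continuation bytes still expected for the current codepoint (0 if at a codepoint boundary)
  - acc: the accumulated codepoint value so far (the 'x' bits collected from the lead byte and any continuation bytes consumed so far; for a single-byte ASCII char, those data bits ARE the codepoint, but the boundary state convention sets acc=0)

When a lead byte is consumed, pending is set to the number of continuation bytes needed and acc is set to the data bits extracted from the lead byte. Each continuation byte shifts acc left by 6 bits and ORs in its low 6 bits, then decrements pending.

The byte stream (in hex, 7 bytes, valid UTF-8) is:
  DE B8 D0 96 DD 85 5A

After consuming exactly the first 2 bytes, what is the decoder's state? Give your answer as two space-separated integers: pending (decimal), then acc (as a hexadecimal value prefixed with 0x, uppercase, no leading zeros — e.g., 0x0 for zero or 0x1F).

Answer: 0 0x7B8

Derivation:
Byte[0]=DE: 2-byte lead. pending=1, acc=0x1E
Byte[1]=B8: continuation. acc=(acc<<6)|0x38=0x7B8, pending=0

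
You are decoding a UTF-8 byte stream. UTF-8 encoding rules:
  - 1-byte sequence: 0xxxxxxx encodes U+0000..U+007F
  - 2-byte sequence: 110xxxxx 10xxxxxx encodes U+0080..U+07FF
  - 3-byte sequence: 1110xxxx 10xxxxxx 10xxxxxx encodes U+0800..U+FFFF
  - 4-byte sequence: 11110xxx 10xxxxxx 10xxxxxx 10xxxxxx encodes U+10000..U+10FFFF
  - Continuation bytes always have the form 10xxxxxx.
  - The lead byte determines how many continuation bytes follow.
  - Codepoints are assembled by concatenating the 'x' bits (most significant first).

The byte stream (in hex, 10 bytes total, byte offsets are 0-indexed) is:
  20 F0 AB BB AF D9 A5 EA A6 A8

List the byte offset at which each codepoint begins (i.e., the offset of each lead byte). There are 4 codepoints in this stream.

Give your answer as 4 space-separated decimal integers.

Byte[0]=20: 1-byte ASCII. cp=U+0020
Byte[1]=F0: 4-byte lead, need 3 cont bytes. acc=0x0
Byte[2]=AB: continuation. acc=(acc<<6)|0x2B=0x2B
Byte[3]=BB: continuation. acc=(acc<<6)|0x3B=0xAFB
Byte[4]=AF: continuation. acc=(acc<<6)|0x2F=0x2BEEF
Completed: cp=U+2BEEF (starts at byte 1)
Byte[5]=D9: 2-byte lead, need 1 cont bytes. acc=0x19
Byte[6]=A5: continuation. acc=(acc<<6)|0x25=0x665
Completed: cp=U+0665 (starts at byte 5)
Byte[7]=EA: 3-byte lead, need 2 cont bytes. acc=0xA
Byte[8]=A6: continuation. acc=(acc<<6)|0x26=0x2A6
Byte[9]=A8: continuation. acc=(acc<<6)|0x28=0xA9A8
Completed: cp=U+A9A8 (starts at byte 7)

Answer: 0 1 5 7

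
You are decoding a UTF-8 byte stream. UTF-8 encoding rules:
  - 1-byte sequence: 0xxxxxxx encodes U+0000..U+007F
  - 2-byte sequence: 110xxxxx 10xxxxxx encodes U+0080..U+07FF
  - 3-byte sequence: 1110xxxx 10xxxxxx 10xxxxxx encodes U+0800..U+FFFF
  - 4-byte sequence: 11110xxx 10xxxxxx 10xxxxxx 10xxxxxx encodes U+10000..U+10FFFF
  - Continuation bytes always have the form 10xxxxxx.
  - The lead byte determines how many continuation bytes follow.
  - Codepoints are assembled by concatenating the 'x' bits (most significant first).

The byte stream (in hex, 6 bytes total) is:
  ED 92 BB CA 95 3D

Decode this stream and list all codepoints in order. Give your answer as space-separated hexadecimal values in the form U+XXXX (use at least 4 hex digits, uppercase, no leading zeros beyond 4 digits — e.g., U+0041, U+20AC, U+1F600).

Answer: U+D4BB U+0295 U+003D

Derivation:
Byte[0]=ED: 3-byte lead, need 2 cont bytes. acc=0xD
Byte[1]=92: continuation. acc=(acc<<6)|0x12=0x352
Byte[2]=BB: continuation. acc=(acc<<6)|0x3B=0xD4BB
Completed: cp=U+D4BB (starts at byte 0)
Byte[3]=CA: 2-byte lead, need 1 cont bytes. acc=0xA
Byte[4]=95: continuation. acc=(acc<<6)|0x15=0x295
Completed: cp=U+0295 (starts at byte 3)
Byte[5]=3D: 1-byte ASCII. cp=U+003D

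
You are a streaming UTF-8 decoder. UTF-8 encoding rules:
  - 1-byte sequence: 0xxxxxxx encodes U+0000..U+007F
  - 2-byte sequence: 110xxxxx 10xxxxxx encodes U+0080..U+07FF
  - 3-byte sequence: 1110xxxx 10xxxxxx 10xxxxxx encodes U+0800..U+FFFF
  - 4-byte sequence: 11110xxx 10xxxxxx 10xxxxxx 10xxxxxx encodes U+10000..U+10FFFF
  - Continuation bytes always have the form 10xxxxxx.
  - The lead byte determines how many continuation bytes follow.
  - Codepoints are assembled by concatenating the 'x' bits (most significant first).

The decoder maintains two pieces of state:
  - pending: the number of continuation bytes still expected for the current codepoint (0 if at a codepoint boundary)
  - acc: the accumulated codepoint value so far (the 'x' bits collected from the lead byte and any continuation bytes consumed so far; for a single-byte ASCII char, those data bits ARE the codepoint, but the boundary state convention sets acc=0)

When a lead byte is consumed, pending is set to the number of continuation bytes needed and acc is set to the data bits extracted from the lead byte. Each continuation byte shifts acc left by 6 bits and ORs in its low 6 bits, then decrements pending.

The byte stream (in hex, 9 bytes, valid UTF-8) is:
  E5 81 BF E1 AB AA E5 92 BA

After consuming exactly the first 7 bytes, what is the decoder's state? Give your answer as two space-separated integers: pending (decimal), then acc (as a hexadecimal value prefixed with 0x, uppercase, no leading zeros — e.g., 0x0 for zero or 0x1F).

Answer: 2 0x5

Derivation:
Byte[0]=E5: 3-byte lead. pending=2, acc=0x5
Byte[1]=81: continuation. acc=(acc<<6)|0x01=0x141, pending=1
Byte[2]=BF: continuation. acc=(acc<<6)|0x3F=0x507F, pending=0
Byte[3]=E1: 3-byte lead. pending=2, acc=0x1
Byte[4]=AB: continuation. acc=(acc<<6)|0x2B=0x6B, pending=1
Byte[5]=AA: continuation. acc=(acc<<6)|0x2A=0x1AEA, pending=0
Byte[6]=E5: 3-byte lead. pending=2, acc=0x5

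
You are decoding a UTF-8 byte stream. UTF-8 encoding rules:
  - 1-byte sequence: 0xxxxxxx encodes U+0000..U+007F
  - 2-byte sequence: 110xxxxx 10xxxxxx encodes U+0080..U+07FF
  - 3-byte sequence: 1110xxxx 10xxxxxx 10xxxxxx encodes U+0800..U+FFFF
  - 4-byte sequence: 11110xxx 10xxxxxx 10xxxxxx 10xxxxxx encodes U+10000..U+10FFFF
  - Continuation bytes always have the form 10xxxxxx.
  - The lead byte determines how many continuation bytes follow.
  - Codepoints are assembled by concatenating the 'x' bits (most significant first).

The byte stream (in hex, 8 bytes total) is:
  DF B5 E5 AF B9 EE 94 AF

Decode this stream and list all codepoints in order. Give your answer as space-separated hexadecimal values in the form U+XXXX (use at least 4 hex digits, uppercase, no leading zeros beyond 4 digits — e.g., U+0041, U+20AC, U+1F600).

Byte[0]=DF: 2-byte lead, need 1 cont bytes. acc=0x1F
Byte[1]=B5: continuation. acc=(acc<<6)|0x35=0x7F5
Completed: cp=U+07F5 (starts at byte 0)
Byte[2]=E5: 3-byte lead, need 2 cont bytes. acc=0x5
Byte[3]=AF: continuation. acc=(acc<<6)|0x2F=0x16F
Byte[4]=B9: continuation. acc=(acc<<6)|0x39=0x5BF9
Completed: cp=U+5BF9 (starts at byte 2)
Byte[5]=EE: 3-byte lead, need 2 cont bytes. acc=0xE
Byte[6]=94: continuation. acc=(acc<<6)|0x14=0x394
Byte[7]=AF: continuation. acc=(acc<<6)|0x2F=0xE52F
Completed: cp=U+E52F (starts at byte 5)

Answer: U+07F5 U+5BF9 U+E52F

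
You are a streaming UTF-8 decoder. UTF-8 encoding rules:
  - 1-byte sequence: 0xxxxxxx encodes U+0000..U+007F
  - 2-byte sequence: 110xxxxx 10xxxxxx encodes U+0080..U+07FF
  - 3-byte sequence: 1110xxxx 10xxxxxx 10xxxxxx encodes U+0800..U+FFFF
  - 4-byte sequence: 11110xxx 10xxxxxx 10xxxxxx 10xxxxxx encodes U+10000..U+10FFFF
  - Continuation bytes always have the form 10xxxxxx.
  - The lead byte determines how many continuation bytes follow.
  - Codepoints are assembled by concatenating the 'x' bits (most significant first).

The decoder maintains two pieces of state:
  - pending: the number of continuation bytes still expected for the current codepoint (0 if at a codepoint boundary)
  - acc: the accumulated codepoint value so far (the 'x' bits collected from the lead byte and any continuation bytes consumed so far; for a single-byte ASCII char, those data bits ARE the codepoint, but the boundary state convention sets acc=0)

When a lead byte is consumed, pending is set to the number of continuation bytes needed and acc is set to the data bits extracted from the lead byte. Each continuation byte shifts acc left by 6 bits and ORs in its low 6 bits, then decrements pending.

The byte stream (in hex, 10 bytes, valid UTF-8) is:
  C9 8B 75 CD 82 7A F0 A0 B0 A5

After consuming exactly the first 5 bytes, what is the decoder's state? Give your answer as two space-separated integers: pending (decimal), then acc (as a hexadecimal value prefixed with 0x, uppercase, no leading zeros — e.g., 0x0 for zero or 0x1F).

Answer: 0 0x342

Derivation:
Byte[0]=C9: 2-byte lead. pending=1, acc=0x9
Byte[1]=8B: continuation. acc=(acc<<6)|0x0B=0x24B, pending=0
Byte[2]=75: 1-byte. pending=0, acc=0x0
Byte[3]=CD: 2-byte lead. pending=1, acc=0xD
Byte[4]=82: continuation. acc=(acc<<6)|0x02=0x342, pending=0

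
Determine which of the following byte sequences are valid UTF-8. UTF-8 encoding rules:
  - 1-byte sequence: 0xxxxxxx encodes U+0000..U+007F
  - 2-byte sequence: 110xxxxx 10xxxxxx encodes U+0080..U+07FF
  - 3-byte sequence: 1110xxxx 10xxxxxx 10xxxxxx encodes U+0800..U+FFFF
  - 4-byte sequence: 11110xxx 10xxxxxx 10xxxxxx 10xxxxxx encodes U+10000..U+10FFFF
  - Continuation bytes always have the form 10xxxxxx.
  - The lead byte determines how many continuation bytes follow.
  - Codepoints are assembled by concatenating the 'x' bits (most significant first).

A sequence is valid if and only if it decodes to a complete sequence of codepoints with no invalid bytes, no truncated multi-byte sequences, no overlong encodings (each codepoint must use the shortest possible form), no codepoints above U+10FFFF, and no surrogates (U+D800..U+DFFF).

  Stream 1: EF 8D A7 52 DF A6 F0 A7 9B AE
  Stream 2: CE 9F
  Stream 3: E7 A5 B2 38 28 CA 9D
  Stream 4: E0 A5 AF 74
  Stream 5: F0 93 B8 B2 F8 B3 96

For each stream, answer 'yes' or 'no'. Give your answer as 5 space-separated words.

Answer: yes yes yes yes no

Derivation:
Stream 1: decodes cleanly. VALID
Stream 2: decodes cleanly. VALID
Stream 3: decodes cleanly. VALID
Stream 4: decodes cleanly. VALID
Stream 5: error at byte offset 4. INVALID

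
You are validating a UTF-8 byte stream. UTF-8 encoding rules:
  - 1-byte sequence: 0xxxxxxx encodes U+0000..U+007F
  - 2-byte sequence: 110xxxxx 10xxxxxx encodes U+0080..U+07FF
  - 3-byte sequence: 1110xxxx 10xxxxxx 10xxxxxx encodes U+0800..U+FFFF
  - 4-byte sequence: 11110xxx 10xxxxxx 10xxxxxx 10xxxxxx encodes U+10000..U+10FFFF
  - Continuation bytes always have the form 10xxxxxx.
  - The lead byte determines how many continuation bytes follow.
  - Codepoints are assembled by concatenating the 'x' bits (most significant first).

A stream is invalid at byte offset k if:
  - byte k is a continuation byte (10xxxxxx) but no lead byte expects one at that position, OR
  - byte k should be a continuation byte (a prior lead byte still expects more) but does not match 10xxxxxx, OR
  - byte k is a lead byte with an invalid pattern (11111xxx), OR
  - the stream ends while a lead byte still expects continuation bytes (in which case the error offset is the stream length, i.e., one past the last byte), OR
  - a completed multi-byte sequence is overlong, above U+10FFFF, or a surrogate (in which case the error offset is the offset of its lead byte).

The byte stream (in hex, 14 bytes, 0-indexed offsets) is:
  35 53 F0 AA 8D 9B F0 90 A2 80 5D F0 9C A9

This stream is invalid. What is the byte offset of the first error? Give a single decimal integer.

Answer: 14

Derivation:
Byte[0]=35: 1-byte ASCII. cp=U+0035
Byte[1]=53: 1-byte ASCII. cp=U+0053
Byte[2]=F0: 4-byte lead, need 3 cont bytes. acc=0x0
Byte[3]=AA: continuation. acc=(acc<<6)|0x2A=0x2A
Byte[4]=8D: continuation. acc=(acc<<6)|0x0D=0xA8D
Byte[5]=9B: continuation. acc=(acc<<6)|0x1B=0x2A35B
Completed: cp=U+2A35B (starts at byte 2)
Byte[6]=F0: 4-byte lead, need 3 cont bytes. acc=0x0
Byte[7]=90: continuation. acc=(acc<<6)|0x10=0x10
Byte[8]=A2: continuation. acc=(acc<<6)|0x22=0x422
Byte[9]=80: continuation. acc=(acc<<6)|0x00=0x10880
Completed: cp=U+10880 (starts at byte 6)
Byte[10]=5D: 1-byte ASCII. cp=U+005D
Byte[11]=F0: 4-byte lead, need 3 cont bytes. acc=0x0
Byte[12]=9C: continuation. acc=(acc<<6)|0x1C=0x1C
Byte[13]=A9: continuation. acc=(acc<<6)|0x29=0x729
Byte[14]: stream ended, expected continuation. INVALID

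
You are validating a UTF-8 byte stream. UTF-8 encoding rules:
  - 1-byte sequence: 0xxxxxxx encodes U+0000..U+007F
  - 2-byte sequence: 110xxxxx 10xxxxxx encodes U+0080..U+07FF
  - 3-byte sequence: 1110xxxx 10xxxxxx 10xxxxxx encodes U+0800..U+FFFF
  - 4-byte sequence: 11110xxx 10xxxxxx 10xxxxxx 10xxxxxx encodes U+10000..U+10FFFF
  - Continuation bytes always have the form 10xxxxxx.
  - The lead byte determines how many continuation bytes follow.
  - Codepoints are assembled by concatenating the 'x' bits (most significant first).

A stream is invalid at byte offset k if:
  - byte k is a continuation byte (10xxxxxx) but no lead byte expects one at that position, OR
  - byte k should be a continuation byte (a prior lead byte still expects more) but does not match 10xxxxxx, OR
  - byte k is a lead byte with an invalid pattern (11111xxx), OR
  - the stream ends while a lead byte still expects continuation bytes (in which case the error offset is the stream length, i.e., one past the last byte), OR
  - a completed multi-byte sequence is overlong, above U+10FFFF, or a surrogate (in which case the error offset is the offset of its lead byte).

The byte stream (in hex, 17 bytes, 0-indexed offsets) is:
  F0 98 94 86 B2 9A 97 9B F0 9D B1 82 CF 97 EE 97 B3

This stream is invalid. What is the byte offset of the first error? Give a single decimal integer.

Answer: 4

Derivation:
Byte[0]=F0: 4-byte lead, need 3 cont bytes. acc=0x0
Byte[1]=98: continuation. acc=(acc<<6)|0x18=0x18
Byte[2]=94: continuation. acc=(acc<<6)|0x14=0x614
Byte[3]=86: continuation. acc=(acc<<6)|0x06=0x18506
Completed: cp=U+18506 (starts at byte 0)
Byte[4]=B2: INVALID lead byte (not 0xxx/110x/1110/11110)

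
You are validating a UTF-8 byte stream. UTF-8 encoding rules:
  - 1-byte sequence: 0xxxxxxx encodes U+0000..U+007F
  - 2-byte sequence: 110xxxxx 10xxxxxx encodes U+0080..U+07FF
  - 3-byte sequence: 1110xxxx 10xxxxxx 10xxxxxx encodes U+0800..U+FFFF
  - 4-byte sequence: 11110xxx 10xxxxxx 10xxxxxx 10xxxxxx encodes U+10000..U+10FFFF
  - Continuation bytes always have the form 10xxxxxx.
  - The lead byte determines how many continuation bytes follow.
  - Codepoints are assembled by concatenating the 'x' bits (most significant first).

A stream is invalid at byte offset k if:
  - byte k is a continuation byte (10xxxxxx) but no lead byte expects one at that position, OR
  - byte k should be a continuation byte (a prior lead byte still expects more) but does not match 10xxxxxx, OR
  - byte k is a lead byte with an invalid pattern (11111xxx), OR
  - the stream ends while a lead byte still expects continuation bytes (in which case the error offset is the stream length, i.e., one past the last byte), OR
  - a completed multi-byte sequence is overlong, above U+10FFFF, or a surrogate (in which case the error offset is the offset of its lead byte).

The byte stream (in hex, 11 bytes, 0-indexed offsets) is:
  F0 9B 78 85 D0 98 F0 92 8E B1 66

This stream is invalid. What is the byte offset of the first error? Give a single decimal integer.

Answer: 2

Derivation:
Byte[0]=F0: 4-byte lead, need 3 cont bytes. acc=0x0
Byte[1]=9B: continuation. acc=(acc<<6)|0x1B=0x1B
Byte[2]=78: expected 10xxxxxx continuation. INVALID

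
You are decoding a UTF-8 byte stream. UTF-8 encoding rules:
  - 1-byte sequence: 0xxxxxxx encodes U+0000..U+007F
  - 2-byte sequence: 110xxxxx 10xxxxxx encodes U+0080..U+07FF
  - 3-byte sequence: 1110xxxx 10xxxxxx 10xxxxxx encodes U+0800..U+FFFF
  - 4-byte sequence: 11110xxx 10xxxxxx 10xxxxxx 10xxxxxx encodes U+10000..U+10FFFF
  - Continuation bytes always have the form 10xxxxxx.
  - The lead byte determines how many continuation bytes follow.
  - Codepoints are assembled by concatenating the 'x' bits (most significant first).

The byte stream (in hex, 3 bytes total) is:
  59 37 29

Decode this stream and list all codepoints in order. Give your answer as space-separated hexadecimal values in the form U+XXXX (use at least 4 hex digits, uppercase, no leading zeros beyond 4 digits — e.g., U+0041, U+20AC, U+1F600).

Answer: U+0059 U+0037 U+0029

Derivation:
Byte[0]=59: 1-byte ASCII. cp=U+0059
Byte[1]=37: 1-byte ASCII. cp=U+0037
Byte[2]=29: 1-byte ASCII. cp=U+0029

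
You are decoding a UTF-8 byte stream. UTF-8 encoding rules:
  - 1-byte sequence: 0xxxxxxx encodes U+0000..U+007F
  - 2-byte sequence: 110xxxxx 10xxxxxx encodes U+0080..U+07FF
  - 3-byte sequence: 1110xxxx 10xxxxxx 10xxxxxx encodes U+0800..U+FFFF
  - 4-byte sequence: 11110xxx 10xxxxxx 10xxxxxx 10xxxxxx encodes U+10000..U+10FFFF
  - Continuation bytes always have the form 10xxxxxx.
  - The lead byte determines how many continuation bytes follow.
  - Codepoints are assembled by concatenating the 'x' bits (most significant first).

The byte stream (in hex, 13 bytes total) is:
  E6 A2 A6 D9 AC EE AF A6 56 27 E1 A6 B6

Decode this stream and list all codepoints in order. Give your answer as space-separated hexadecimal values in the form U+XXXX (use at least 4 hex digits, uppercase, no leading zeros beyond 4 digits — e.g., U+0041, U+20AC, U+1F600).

Byte[0]=E6: 3-byte lead, need 2 cont bytes. acc=0x6
Byte[1]=A2: continuation. acc=(acc<<6)|0x22=0x1A2
Byte[2]=A6: continuation. acc=(acc<<6)|0x26=0x68A6
Completed: cp=U+68A6 (starts at byte 0)
Byte[3]=D9: 2-byte lead, need 1 cont bytes. acc=0x19
Byte[4]=AC: continuation. acc=(acc<<6)|0x2C=0x66C
Completed: cp=U+066C (starts at byte 3)
Byte[5]=EE: 3-byte lead, need 2 cont bytes. acc=0xE
Byte[6]=AF: continuation. acc=(acc<<6)|0x2F=0x3AF
Byte[7]=A6: continuation. acc=(acc<<6)|0x26=0xEBE6
Completed: cp=U+EBE6 (starts at byte 5)
Byte[8]=56: 1-byte ASCII. cp=U+0056
Byte[9]=27: 1-byte ASCII. cp=U+0027
Byte[10]=E1: 3-byte lead, need 2 cont bytes. acc=0x1
Byte[11]=A6: continuation. acc=(acc<<6)|0x26=0x66
Byte[12]=B6: continuation. acc=(acc<<6)|0x36=0x19B6
Completed: cp=U+19B6 (starts at byte 10)

Answer: U+68A6 U+066C U+EBE6 U+0056 U+0027 U+19B6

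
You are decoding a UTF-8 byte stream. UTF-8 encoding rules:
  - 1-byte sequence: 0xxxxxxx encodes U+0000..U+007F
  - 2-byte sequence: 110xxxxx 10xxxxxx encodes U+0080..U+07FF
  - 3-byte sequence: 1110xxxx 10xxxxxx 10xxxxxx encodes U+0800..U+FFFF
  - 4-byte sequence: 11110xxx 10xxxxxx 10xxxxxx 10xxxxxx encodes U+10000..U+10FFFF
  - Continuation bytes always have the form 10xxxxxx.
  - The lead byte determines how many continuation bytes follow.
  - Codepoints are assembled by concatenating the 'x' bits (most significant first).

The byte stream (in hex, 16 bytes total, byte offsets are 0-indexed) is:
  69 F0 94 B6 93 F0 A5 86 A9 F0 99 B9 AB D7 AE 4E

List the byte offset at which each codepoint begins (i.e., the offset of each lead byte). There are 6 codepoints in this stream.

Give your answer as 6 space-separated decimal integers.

Answer: 0 1 5 9 13 15

Derivation:
Byte[0]=69: 1-byte ASCII. cp=U+0069
Byte[1]=F0: 4-byte lead, need 3 cont bytes. acc=0x0
Byte[2]=94: continuation. acc=(acc<<6)|0x14=0x14
Byte[3]=B6: continuation. acc=(acc<<6)|0x36=0x536
Byte[4]=93: continuation. acc=(acc<<6)|0x13=0x14D93
Completed: cp=U+14D93 (starts at byte 1)
Byte[5]=F0: 4-byte lead, need 3 cont bytes. acc=0x0
Byte[6]=A5: continuation. acc=(acc<<6)|0x25=0x25
Byte[7]=86: continuation. acc=(acc<<6)|0x06=0x946
Byte[8]=A9: continuation. acc=(acc<<6)|0x29=0x251A9
Completed: cp=U+251A9 (starts at byte 5)
Byte[9]=F0: 4-byte lead, need 3 cont bytes. acc=0x0
Byte[10]=99: continuation. acc=(acc<<6)|0x19=0x19
Byte[11]=B9: continuation. acc=(acc<<6)|0x39=0x679
Byte[12]=AB: continuation. acc=(acc<<6)|0x2B=0x19E6B
Completed: cp=U+19E6B (starts at byte 9)
Byte[13]=D7: 2-byte lead, need 1 cont bytes. acc=0x17
Byte[14]=AE: continuation. acc=(acc<<6)|0x2E=0x5EE
Completed: cp=U+05EE (starts at byte 13)
Byte[15]=4E: 1-byte ASCII. cp=U+004E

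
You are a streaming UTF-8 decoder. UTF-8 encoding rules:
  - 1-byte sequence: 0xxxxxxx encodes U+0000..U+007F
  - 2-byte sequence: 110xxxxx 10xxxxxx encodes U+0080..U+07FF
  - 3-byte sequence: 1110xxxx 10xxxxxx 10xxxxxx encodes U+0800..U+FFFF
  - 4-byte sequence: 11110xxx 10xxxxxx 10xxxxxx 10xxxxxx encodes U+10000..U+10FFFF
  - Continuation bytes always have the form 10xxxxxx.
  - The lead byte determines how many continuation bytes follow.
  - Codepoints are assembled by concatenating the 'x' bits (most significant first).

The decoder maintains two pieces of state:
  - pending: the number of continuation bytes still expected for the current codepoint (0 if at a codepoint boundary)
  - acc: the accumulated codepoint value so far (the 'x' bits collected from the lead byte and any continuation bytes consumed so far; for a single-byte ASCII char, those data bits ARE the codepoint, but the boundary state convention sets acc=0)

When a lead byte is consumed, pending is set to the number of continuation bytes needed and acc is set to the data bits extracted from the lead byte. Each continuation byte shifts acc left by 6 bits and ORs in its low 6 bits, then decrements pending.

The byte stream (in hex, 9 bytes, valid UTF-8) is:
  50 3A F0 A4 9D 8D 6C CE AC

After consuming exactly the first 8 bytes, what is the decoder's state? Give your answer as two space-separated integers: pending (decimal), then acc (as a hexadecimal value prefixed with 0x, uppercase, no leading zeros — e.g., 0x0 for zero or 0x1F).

Answer: 1 0xE

Derivation:
Byte[0]=50: 1-byte. pending=0, acc=0x0
Byte[1]=3A: 1-byte. pending=0, acc=0x0
Byte[2]=F0: 4-byte lead. pending=3, acc=0x0
Byte[3]=A4: continuation. acc=(acc<<6)|0x24=0x24, pending=2
Byte[4]=9D: continuation. acc=(acc<<6)|0x1D=0x91D, pending=1
Byte[5]=8D: continuation. acc=(acc<<6)|0x0D=0x2474D, pending=0
Byte[6]=6C: 1-byte. pending=0, acc=0x0
Byte[7]=CE: 2-byte lead. pending=1, acc=0xE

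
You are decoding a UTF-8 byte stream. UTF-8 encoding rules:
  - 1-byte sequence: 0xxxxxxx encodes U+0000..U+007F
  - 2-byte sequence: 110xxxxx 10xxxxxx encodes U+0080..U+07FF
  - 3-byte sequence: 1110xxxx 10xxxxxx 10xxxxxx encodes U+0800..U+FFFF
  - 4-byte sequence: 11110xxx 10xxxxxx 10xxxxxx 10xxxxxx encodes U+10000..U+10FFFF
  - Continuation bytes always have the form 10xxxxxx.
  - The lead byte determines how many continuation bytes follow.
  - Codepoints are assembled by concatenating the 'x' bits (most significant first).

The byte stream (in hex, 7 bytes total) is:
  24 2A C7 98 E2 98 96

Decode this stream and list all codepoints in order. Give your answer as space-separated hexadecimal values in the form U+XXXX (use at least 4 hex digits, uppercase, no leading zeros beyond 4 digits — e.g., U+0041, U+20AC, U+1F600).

Byte[0]=24: 1-byte ASCII. cp=U+0024
Byte[1]=2A: 1-byte ASCII. cp=U+002A
Byte[2]=C7: 2-byte lead, need 1 cont bytes. acc=0x7
Byte[3]=98: continuation. acc=(acc<<6)|0x18=0x1D8
Completed: cp=U+01D8 (starts at byte 2)
Byte[4]=E2: 3-byte lead, need 2 cont bytes. acc=0x2
Byte[5]=98: continuation. acc=(acc<<6)|0x18=0x98
Byte[6]=96: continuation. acc=(acc<<6)|0x16=0x2616
Completed: cp=U+2616 (starts at byte 4)

Answer: U+0024 U+002A U+01D8 U+2616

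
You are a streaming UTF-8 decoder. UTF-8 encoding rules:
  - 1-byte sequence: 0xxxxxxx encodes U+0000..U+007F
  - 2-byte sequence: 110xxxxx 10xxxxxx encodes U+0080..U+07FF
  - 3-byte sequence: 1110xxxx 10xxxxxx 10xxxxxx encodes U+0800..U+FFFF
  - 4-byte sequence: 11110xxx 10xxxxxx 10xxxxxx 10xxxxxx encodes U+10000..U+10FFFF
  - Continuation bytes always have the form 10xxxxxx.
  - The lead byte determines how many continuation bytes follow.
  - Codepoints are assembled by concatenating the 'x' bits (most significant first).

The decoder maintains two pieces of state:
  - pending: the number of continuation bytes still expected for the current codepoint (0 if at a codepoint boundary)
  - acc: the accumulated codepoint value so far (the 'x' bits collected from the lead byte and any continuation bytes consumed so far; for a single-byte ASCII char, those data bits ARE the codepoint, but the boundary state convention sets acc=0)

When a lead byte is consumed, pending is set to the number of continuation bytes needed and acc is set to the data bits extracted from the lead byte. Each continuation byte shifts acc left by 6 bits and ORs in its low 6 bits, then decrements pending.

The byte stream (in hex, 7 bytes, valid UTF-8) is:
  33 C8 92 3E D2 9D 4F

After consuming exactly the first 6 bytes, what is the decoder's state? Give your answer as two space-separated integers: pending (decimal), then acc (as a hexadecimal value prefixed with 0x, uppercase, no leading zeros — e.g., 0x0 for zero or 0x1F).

Byte[0]=33: 1-byte. pending=0, acc=0x0
Byte[1]=C8: 2-byte lead. pending=1, acc=0x8
Byte[2]=92: continuation. acc=(acc<<6)|0x12=0x212, pending=0
Byte[3]=3E: 1-byte. pending=0, acc=0x0
Byte[4]=D2: 2-byte lead. pending=1, acc=0x12
Byte[5]=9D: continuation. acc=(acc<<6)|0x1D=0x49D, pending=0

Answer: 0 0x49D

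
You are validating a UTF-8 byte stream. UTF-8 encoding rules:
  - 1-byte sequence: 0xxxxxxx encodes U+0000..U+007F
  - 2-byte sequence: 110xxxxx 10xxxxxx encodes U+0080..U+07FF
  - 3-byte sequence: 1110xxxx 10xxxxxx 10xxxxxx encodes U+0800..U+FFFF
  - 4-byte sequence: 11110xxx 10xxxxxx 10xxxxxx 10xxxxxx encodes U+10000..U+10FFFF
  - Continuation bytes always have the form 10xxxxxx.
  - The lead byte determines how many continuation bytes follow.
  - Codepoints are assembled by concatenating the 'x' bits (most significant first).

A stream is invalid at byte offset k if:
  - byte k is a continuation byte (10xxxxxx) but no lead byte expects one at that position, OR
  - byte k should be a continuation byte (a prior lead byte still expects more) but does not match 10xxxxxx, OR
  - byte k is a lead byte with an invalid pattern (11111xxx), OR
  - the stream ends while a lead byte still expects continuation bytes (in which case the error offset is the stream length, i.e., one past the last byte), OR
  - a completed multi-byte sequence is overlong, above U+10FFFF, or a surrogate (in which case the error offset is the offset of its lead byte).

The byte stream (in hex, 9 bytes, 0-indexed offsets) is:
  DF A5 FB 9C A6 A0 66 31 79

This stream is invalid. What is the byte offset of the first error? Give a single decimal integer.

Byte[0]=DF: 2-byte lead, need 1 cont bytes. acc=0x1F
Byte[1]=A5: continuation. acc=(acc<<6)|0x25=0x7E5
Completed: cp=U+07E5 (starts at byte 0)
Byte[2]=FB: INVALID lead byte (not 0xxx/110x/1110/11110)

Answer: 2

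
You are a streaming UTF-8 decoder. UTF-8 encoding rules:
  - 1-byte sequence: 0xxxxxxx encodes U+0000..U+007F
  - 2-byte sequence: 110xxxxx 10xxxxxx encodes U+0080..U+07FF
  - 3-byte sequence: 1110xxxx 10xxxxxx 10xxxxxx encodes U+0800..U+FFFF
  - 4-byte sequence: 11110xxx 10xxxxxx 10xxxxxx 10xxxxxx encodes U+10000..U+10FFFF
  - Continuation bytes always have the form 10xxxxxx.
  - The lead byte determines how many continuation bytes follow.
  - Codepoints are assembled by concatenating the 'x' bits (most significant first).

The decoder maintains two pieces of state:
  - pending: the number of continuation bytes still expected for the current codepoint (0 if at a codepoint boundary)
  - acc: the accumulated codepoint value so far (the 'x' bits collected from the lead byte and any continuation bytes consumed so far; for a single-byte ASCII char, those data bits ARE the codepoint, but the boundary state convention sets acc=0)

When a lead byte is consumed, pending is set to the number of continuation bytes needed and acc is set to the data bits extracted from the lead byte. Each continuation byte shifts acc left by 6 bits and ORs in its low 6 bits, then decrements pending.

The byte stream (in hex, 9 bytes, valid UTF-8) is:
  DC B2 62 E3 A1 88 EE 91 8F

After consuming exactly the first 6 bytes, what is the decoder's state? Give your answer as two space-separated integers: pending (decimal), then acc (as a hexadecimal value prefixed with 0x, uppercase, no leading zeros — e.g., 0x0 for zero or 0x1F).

Answer: 0 0x3848

Derivation:
Byte[0]=DC: 2-byte lead. pending=1, acc=0x1C
Byte[1]=B2: continuation. acc=(acc<<6)|0x32=0x732, pending=0
Byte[2]=62: 1-byte. pending=0, acc=0x0
Byte[3]=E3: 3-byte lead. pending=2, acc=0x3
Byte[4]=A1: continuation. acc=(acc<<6)|0x21=0xE1, pending=1
Byte[5]=88: continuation. acc=(acc<<6)|0x08=0x3848, pending=0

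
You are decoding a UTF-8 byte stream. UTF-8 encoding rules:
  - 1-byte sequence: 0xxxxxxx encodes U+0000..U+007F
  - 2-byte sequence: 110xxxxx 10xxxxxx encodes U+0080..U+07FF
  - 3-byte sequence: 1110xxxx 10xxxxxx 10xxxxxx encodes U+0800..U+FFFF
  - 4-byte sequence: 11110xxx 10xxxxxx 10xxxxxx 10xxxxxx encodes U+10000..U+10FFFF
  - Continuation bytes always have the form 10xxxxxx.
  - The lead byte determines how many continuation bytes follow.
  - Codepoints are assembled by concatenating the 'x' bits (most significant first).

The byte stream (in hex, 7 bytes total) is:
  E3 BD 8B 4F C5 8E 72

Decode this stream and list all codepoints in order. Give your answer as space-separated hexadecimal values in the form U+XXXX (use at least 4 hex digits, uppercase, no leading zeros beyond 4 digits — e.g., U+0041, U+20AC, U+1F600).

Byte[0]=E3: 3-byte lead, need 2 cont bytes. acc=0x3
Byte[1]=BD: continuation. acc=(acc<<6)|0x3D=0xFD
Byte[2]=8B: continuation. acc=(acc<<6)|0x0B=0x3F4B
Completed: cp=U+3F4B (starts at byte 0)
Byte[3]=4F: 1-byte ASCII. cp=U+004F
Byte[4]=C5: 2-byte lead, need 1 cont bytes. acc=0x5
Byte[5]=8E: continuation. acc=(acc<<6)|0x0E=0x14E
Completed: cp=U+014E (starts at byte 4)
Byte[6]=72: 1-byte ASCII. cp=U+0072

Answer: U+3F4B U+004F U+014E U+0072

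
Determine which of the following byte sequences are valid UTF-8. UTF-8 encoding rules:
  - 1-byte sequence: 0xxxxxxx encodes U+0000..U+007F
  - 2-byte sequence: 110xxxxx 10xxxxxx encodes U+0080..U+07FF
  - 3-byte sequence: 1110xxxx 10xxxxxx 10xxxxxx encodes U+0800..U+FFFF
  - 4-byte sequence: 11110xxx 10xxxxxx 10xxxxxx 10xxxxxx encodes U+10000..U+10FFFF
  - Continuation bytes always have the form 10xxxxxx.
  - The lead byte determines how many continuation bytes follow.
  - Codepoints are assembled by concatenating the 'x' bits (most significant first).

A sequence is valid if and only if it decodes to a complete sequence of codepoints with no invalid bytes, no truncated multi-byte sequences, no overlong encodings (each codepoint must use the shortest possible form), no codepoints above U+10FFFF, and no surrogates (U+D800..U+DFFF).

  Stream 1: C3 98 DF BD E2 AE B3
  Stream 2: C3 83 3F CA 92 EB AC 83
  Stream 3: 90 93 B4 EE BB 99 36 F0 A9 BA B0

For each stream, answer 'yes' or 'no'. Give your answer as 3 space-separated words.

Answer: yes yes no

Derivation:
Stream 1: decodes cleanly. VALID
Stream 2: decodes cleanly. VALID
Stream 3: error at byte offset 0. INVALID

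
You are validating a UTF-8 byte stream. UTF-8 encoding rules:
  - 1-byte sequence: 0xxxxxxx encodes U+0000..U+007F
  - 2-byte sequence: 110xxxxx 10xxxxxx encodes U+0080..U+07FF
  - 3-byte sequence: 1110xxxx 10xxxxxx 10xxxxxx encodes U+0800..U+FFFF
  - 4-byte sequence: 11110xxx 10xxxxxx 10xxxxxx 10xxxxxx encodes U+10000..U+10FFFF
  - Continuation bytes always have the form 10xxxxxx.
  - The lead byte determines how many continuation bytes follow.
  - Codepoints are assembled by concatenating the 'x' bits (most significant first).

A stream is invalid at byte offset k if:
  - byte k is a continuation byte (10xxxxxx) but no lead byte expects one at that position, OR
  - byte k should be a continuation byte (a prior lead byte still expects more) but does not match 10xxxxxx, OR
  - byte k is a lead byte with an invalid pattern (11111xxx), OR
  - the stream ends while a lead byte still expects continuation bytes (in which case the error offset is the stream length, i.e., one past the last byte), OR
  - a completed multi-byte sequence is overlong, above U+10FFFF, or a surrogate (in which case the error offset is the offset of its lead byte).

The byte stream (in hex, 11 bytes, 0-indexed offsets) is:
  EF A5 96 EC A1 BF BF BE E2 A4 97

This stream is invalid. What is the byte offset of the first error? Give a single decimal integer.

Byte[0]=EF: 3-byte lead, need 2 cont bytes. acc=0xF
Byte[1]=A5: continuation. acc=(acc<<6)|0x25=0x3E5
Byte[2]=96: continuation. acc=(acc<<6)|0x16=0xF956
Completed: cp=U+F956 (starts at byte 0)
Byte[3]=EC: 3-byte lead, need 2 cont bytes. acc=0xC
Byte[4]=A1: continuation. acc=(acc<<6)|0x21=0x321
Byte[5]=BF: continuation. acc=(acc<<6)|0x3F=0xC87F
Completed: cp=U+C87F (starts at byte 3)
Byte[6]=BF: INVALID lead byte (not 0xxx/110x/1110/11110)

Answer: 6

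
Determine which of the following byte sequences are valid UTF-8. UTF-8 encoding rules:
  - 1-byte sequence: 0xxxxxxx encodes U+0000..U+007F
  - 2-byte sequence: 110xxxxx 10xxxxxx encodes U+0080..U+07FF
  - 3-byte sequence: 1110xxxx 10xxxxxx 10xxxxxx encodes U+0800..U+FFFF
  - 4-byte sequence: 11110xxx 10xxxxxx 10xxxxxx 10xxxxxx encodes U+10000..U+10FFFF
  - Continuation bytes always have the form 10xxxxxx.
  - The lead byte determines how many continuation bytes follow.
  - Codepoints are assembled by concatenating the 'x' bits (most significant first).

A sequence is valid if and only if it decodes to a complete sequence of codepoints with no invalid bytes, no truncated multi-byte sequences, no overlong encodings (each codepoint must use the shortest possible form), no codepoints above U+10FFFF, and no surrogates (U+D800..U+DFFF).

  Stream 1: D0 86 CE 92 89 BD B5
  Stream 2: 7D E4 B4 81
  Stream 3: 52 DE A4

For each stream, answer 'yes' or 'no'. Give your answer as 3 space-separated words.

Answer: no yes yes

Derivation:
Stream 1: error at byte offset 4. INVALID
Stream 2: decodes cleanly. VALID
Stream 3: decodes cleanly. VALID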